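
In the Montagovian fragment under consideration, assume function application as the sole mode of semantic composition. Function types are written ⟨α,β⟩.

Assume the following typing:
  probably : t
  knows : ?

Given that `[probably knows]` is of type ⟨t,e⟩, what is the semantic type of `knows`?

⟨t,⟨t,e⟩⟩

[probably knows] is required to be ⟨t,e⟩. probably : t cannot yield ⟨t,e⟩ as functor, so knows : ⟨t,⟨t,e⟩⟩.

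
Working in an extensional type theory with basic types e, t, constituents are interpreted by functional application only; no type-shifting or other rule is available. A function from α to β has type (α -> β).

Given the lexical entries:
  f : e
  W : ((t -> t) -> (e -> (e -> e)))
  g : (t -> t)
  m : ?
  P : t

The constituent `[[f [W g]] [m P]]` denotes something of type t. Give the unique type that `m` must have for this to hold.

[[f [W g]] [m P]] is required to be t. [f [W g]] : (e -> e) cannot yield t as functor, so [m P] : ((e -> e) -> t).
[m P] is required to be ((e -> e) -> t). P : t cannot yield ((e -> e) -> t) as functor, so m : (t -> ((e -> e) -> t)).

(t -> ((e -> e) -> t))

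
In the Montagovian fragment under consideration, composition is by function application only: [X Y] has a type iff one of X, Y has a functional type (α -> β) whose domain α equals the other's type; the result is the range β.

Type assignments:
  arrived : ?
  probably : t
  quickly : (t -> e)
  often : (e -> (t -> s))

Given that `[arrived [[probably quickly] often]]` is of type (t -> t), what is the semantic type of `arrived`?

((t -> s) -> (t -> t))

[arrived [[probably quickly] often]] is required to be (t -> t). [[probably quickly] often] : (t -> s) cannot yield (t -> t) as functor, so arrived : ((t -> s) -> (t -> t)).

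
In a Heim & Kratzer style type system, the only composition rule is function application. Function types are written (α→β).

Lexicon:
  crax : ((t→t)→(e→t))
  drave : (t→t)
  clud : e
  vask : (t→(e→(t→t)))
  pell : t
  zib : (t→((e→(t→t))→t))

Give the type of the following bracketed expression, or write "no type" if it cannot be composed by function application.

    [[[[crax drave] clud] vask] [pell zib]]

t

[crax drave]: crax is ((t→t)→(e→t)), drave is (t→t); result (e→t).
[[crax drave] clud]: [crax drave] is (e→t), clud is e; result t.
[[[crax drave] clud] vask]: vask is (t→(e→(t→t))), [[crax drave] clud] is t; result (e→(t→t)).
[pell zib]: zib is (t→((e→(t→t))→t)), pell is t; result ((e→(t→t))→t).
[[[[crax drave] clud] vask] [pell zib]]: [pell zib] is ((e→(t→t))→t), [[[crax drave] clud] vask] is (e→(t→t)); result t.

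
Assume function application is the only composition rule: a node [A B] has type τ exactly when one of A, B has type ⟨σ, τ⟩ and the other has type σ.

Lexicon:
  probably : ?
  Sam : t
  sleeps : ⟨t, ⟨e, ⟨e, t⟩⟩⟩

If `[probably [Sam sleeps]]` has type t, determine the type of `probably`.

⟨⟨e, ⟨e, t⟩⟩, t⟩

At [probably [Sam sleeps]] (required: t): [Sam sleeps] is ⟨e, ⟨e, t⟩⟩, which is not a function with range t; hence probably is the functor — type ⟨⟨e, ⟨e, t⟩⟩, t⟩.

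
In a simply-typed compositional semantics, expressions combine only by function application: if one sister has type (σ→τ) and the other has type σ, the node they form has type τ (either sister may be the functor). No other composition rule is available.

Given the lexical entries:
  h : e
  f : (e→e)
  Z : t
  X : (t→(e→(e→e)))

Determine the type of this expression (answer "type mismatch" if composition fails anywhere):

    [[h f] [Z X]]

(e→e)

At [h f], f : (e→e) takes h : e, giving e.
At [Z X], X : (t→(e→(e→e))) takes Z : t, giving (e→(e→e)).
At [[h f] [Z X]], [Z X] : (e→(e→e)) takes [h f] : e, giving (e→e).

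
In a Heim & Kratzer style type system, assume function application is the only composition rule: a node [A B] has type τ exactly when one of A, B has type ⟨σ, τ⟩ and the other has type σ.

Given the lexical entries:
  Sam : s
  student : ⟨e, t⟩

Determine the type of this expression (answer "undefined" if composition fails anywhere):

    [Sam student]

[Sam student]: s with ⟨e, t⟩ — neither is a function whose domain matches the other; composition fails here.

undefined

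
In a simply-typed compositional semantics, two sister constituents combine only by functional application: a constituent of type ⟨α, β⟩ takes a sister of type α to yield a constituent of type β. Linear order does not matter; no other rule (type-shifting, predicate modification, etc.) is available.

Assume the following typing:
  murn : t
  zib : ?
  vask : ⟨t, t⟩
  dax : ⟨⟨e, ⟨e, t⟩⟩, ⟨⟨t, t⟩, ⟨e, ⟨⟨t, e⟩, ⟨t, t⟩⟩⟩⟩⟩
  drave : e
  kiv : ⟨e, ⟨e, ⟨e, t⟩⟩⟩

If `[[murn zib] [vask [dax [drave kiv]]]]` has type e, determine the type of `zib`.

[[murn zib] [vask [dax [drave kiv]]]] is required to be e. [vask [dax [drave kiv]]] : ⟨e, ⟨⟨t, e⟩, ⟨t, t⟩⟩⟩ cannot yield e as functor, so [murn zib] : ⟨⟨e, ⟨⟨t, e⟩, ⟨t, t⟩⟩⟩, e⟩.
[murn zib] is required to be ⟨⟨e, ⟨⟨t, e⟩, ⟨t, t⟩⟩⟩, e⟩. murn : t cannot yield ⟨⟨e, ⟨⟨t, e⟩, ⟨t, t⟩⟩⟩, e⟩ as functor, so zib : ⟨t, ⟨⟨e, ⟨⟨t, e⟩, ⟨t, t⟩⟩⟩, e⟩⟩.

⟨t, ⟨⟨e, ⟨⟨t, e⟩, ⟨t, t⟩⟩⟩, e⟩⟩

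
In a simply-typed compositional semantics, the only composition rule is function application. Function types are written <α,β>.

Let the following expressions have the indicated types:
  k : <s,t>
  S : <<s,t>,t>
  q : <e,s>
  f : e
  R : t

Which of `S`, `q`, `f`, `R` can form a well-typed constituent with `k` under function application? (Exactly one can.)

S — combines: S : <<s,t>,t> takes k : <s,t> as argument, giving t.
q : <e,s> — k needs s; q needs e; neither fits.
f : e — k needs s; f needs nothing (atomic); neither fits.
R : t — k needs s; R needs nothing (atomic); neither fits.

S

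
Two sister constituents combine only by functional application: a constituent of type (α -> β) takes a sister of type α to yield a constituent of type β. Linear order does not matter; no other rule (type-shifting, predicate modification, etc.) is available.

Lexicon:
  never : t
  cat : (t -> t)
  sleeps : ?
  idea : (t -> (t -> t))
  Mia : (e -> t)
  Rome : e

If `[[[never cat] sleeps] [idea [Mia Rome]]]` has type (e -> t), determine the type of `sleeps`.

[[[never cat] sleeps] [idea [Mia Rome]]] is required to be (e -> t). [idea [Mia Rome]] : (t -> t) cannot yield (e -> t) as functor, so [[never cat] sleeps] : ((t -> t) -> (e -> t)).
[[never cat] sleeps] is required to be ((t -> t) -> (e -> t)). [never cat] : t cannot yield ((t -> t) -> (e -> t)) as functor, so sleeps : (t -> ((t -> t) -> (e -> t))).

(t -> ((t -> t) -> (e -> t)))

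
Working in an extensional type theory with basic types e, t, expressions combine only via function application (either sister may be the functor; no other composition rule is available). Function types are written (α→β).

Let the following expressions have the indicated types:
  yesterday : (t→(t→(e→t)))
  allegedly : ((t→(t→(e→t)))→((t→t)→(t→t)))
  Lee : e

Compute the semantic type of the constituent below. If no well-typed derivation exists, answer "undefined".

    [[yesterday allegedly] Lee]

undefined

[yesterday allegedly] — allegedly of type ((t→(t→(e→t)))→((t→t)→(t→t))) combines with yesterday of type (t→(t→(e→t))): type ((t→t)→(t→t)).
At [[yesterday allegedly] Lee]: neither ((t→t)→(t→t)) nor e can take the other as argument; the node is ill-typed.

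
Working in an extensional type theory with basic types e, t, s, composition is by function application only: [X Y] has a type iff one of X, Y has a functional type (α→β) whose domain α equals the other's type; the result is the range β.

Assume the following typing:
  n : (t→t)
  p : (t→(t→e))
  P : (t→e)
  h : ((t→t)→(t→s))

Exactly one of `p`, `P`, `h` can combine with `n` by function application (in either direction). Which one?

p : (t→(t→e)) — no; n wants t, and p wants t.
P : (t→e) — no; n wants t, and P wants t.
h — combines: h : ((t→t)→(t→s)) takes n : (t→t) as argument, giving (t→s).

h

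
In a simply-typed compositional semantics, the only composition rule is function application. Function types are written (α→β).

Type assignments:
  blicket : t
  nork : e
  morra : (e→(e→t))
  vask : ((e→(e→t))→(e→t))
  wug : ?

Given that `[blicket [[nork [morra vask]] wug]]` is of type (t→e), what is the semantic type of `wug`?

For [blicket [[nork [morra vask]] wug]] to have type (t→e) with blicket of type t, [[nork [morra vask]] wug] must be the function: [[nork [morra vask]] wug] : (t→(t→e)).
For [[nork [morra vask]] wug] to have type (t→(t→e)) with [nork [morra vask]] of type t, wug must be the function: wug : (t→(t→(t→e))).

(t→(t→(t→e)))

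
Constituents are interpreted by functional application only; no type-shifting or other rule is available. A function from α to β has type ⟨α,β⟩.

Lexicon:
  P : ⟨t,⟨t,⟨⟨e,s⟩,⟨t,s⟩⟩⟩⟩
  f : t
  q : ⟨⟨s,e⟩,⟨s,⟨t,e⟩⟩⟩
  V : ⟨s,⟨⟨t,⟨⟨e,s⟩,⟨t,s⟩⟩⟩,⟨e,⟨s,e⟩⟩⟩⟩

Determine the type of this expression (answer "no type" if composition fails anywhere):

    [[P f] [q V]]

[P f]: functor P : ⟨t,⟨t,⟨⟨e,s⟩,⟨t,s⟩⟩⟩⟩, argument f : t; result ⟨t,⟨⟨e,s⟩,⟨t,s⟩⟩⟩.
At [q V]: neither ⟨⟨s,e⟩,⟨s,⟨t,e⟩⟩⟩ nor ⟨s,⟨⟨t,⟨⟨e,s⟩,⟨t,s⟩⟩⟩,⟨e,⟨s,e⟩⟩⟩⟩ can take the other as argument; the node is ill-typed.

no type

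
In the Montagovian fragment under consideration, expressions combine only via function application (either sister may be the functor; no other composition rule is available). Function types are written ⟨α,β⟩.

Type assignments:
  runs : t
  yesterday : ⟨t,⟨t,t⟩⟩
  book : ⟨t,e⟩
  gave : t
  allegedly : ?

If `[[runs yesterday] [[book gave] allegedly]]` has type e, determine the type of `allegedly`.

[[runs yesterday] [[book gave] allegedly]] is required to be e. [runs yesterday] : ⟨t,t⟩ cannot yield e as functor, so [[book gave] allegedly] : ⟨⟨t,t⟩,e⟩.
[[book gave] allegedly] is required to be ⟨⟨t,t⟩,e⟩. [book gave] : e cannot yield ⟨⟨t,t⟩,e⟩ as functor, so allegedly : ⟨e,⟨⟨t,t⟩,e⟩⟩.

⟨e,⟨⟨t,t⟩,e⟩⟩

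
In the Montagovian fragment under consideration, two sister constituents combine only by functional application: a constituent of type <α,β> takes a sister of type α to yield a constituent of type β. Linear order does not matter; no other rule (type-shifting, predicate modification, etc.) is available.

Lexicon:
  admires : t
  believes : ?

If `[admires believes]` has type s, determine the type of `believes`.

At [admires believes] (required: s): admires is t, which is not a function with range s; hence believes is the functor — type <t,s>.

<t,s>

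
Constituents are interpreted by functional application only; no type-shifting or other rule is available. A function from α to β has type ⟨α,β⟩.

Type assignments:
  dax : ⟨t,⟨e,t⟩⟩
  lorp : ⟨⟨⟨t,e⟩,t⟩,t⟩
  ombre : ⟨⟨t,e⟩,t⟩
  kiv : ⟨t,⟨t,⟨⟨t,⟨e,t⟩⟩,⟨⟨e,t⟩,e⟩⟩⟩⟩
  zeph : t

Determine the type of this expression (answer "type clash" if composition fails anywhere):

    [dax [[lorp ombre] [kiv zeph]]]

⟨⟨e,t⟩,e⟩

[lorp ombre]: lorp is ⟨⟨⟨t,e⟩,t⟩,t⟩, ombre is ⟨⟨t,e⟩,t⟩; result t.
[kiv zeph]: kiv is ⟨t,⟨t,⟨⟨t,⟨e,t⟩⟩,⟨⟨e,t⟩,e⟩⟩⟩⟩, zeph is t; result ⟨t,⟨⟨t,⟨e,t⟩⟩,⟨⟨e,t⟩,e⟩⟩⟩.
[[lorp ombre] [kiv zeph]]: [kiv zeph] is ⟨t,⟨⟨t,⟨e,t⟩⟩,⟨⟨e,t⟩,e⟩⟩⟩, [lorp ombre] is t; result ⟨⟨t,⟨e,t⟩⟩,⟨⟨e,t⟩,e⟩⟩.
[dax [[lorp ombre] [kiv zeph]]]: [[lorp ombre] [kiv zeph]] is ⟨⟨t,⟨e,t⟩⟩,⟨⟨e,t⟩,e⟩⟩, dax is ⟨t,⟨e,t⟩⟩; result ⟨⟨e,t⟩,e⟩.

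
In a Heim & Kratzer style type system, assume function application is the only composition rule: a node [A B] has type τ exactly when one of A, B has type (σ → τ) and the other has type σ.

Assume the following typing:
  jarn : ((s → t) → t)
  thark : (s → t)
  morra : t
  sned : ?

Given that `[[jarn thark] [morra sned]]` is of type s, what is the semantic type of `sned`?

(t → (t → s))

[[jarn thark] [morra sned]] is required to be s. [jarn thark] : t cannot yield s as functor, so [morra sned] : (t → s).
[morra sned] is required to be (t → s). morra : t cannot yield (t → s) as functor, so sned : (t → (t → s)).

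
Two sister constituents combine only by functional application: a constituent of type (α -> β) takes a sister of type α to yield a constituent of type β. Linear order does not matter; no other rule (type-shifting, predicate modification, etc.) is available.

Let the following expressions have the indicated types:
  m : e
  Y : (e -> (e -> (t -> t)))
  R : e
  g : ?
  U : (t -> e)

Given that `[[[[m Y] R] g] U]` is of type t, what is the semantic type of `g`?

[[[[m Y] R] g] U] is required to be t. U : (t -> e) cannot yield t as functor, so [[[m Y] R] g] : ((t -> e) -> t).
[[[m Y] R] g] is required to be ((t -> e) -> t). [[m Y] R] : (t -> t) cannot yield ((t -> e) -> t) as functor, so g : ((t -> t) -> ((t -> e) -> t)).

((t -> t) -> ((t -> e) -> t))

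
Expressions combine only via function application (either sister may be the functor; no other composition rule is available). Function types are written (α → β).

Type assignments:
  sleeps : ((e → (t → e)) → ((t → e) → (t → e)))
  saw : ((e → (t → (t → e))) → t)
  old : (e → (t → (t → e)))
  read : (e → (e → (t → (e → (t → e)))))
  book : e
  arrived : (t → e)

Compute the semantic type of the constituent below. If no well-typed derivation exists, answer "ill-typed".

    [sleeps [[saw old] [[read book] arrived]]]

ill-typed

[saw old]: ((e → (t → (t → e))) → t) applied to (e → (t → (t → e))) yields t.
[read book]: (e → (e → (t → (e → (t → e))))) applied to e yields (e → (t → (e → (t → e)))).
[[read book] arrived]: (e → (t → (e → (t → e)))) and (t → e) cannot combine by function application — type clash.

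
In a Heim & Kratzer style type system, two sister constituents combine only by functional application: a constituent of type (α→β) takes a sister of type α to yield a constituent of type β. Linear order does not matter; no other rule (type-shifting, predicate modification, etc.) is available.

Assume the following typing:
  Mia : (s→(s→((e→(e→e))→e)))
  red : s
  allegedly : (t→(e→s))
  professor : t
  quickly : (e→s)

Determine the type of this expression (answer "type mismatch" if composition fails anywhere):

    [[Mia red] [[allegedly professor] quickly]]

At [Mia red], Mia : (s→(s→((e→(e→e))→e))) takes red : s, giving (s→((e→(e→e))→e)).
At [allegedly professor], allegedly : (t→(e→s)) takes professor : t, giving (e→s).
[[allegedly professor] quickly]: (e→s) and (e→s) cannot combine by function application — type clash.

type mismatch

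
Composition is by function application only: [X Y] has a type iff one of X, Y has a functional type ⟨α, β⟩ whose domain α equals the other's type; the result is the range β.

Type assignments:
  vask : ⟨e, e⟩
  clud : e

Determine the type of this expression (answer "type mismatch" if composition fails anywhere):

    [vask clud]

At [vask clud], vask : ⟨e, e⟩ takes clud : e, giving e.

e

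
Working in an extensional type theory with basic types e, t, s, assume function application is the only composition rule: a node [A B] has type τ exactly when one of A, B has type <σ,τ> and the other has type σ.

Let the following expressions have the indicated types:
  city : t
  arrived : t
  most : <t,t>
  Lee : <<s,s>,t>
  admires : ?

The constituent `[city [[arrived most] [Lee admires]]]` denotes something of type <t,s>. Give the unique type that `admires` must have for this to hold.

For [city [[arrived most] [Lee admires]]] to have type <t,s> with city of type t, [[arrived most] [Lee admires]] must be the function: [[arrived most] [Lee admires]] : <t,<t,s>>.
For [[arrived most] [Lee admires]] to have type <t,<t,s>> with [arrived most] of type t, [Lee admires] must be the function: [Lee admires] : <t,<t,<t,s>>>.
For [Lee admires] to have type <t,<t,<t,s>>> with Lee of type <<s,s>,t>, admires must be the function: admires : <<<s,s>,t>,<t,<t,<t,s>>>>.

<<<s,s>,t>,<t,<t,<t,s>>>>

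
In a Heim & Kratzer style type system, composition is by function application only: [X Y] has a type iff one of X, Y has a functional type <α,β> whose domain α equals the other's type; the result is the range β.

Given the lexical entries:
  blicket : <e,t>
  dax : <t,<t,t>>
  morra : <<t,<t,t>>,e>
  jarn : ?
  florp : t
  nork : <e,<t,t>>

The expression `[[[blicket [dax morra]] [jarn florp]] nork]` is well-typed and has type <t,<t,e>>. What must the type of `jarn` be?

For [[[blicket [dax morra]] [jarn florp]] nork] to have type <t,<t,e>> with nork of type <e,<t,t>>, [[blicket [dax morra]] [jarn florp]] must be the function: [[blicket [dax morra]] [jarn florp]] : <<e,<t,t>>,<t,<t,e>>>.
For [[blicket [dax morra]] [jarn florp]] to have type <<e,<t,t>>,<t,<t,e>>> with [blicket [dax morra]] of type t, [jarn florp] must be the function: [jarn florp] : <t,<<e,<t,t>>,<t,<t,e>>>>.
For [jarn florp] to have type <t,<<e,<t,t>>,<t,<t,e>>>> with florp of type t, jarn must be the function: jarn : <t,<t,<<e,<t,t>>,<t,<t,e>>>>>.

<t,<t,<<e,<t,t>>,<t,<t,e>>>>>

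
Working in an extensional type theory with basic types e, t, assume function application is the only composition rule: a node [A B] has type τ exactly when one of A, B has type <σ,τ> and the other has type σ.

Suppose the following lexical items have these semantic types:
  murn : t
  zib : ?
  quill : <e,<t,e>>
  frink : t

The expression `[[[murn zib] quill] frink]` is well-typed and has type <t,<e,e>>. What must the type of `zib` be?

For [[[murn zib] quill] frink] to have type <t,<e,e>> with frink of type t, [[murn zib] quill] must be the function: [[murn zib] quill] : <t,<t,<e,e>>>.
For [[murn zib] quill] to have type <t,<t,<e,e>>> with quill of type <e,<t,e>>, [murn zib] must be the function: [murn zib] : <<e,<t,e>>,<t,<t,<e,e>>>>.
For [murn zib] to have type <<e,<t,e>>,<t,<t,<e,e>>>> with murn of type t, zib must be the function: zib : <t,<<e,<t,e>>,<t,<t,<e,e>>>>>.

<t,<<e,<t,e>>,<t,<t,<e,e>>>>>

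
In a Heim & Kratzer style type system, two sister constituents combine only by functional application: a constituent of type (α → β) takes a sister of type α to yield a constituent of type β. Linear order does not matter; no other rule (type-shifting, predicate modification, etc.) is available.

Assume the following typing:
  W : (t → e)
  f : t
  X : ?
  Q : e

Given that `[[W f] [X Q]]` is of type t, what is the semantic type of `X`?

(e → (e → t))

For [[W f] [X Q]] to have type t with [W f] of type e, [X Q] must be the function: [X Q] : (e → t).
For [X Q] to have type (e → t) with Q of type e, X must be the function: X : (e → (e → t)).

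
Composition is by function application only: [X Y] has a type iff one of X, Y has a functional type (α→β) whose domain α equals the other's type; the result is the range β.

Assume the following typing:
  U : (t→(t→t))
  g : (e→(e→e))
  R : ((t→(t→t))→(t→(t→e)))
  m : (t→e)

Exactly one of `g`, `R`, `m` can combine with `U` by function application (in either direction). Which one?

R

g : (e→(e→e)) — U needs t; g needs e; neither fits.
R — combines: R : ((t→(t→t))→(t→(t→e))) takes U : (t→(t→t)) as argument, giving (t→(t→e)).
m : (t→e) — U needs t; m needs t; neither fits.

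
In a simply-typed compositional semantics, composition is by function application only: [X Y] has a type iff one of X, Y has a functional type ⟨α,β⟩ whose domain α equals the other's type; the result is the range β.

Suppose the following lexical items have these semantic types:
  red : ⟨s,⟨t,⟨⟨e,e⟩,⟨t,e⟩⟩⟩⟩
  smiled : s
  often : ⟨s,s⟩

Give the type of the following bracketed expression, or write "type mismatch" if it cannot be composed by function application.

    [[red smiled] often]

[red smiled]: ⟨s,⟨t,⟨⟨e,e⟩,⟨t,e⟩⟩⟩⟩ applied to s yields ⟨t,⟨⟨e,e⟩,⟨t,e⟩⟩⟩.
At [[red smiled] often]: neither ⟨t,⟨⟨e,e⟩,⟨t,e⟩⟩⟩ nor ⟨s,s⟩ can take the other as argument; the node is ill-typed.

type mismatch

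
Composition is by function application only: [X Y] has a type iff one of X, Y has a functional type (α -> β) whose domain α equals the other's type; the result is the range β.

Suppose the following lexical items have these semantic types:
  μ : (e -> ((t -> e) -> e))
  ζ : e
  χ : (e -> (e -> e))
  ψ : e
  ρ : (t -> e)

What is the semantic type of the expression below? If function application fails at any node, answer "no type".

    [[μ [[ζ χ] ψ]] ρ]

At [ζ χ], χ : (e -> (e -> e)) takes ζ : e, giving (e -> e).
At [[ζ χ] ψ], [ζ χ] : (e -> e) takes ψ : e, giving e.
At [μ [[ζ χ] ψ]], μ : (e -> ((t -> e) -> e)) takes [[ζ χ] ψ] : e, giving ((t -> e) -> e).
At [[μ [[ζ χ] ψ]] ρ], [μ [[ζ χ] ψ]] : ((t -> e) -> e) takes ρ : (t -> e), giving e.

e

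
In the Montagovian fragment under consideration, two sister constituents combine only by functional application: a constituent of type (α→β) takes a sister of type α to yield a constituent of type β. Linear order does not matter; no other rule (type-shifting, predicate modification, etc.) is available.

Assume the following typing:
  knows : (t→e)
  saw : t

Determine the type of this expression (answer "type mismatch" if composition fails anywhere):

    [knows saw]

[knows saw]: knows is (t→e), saw is t; result e.

e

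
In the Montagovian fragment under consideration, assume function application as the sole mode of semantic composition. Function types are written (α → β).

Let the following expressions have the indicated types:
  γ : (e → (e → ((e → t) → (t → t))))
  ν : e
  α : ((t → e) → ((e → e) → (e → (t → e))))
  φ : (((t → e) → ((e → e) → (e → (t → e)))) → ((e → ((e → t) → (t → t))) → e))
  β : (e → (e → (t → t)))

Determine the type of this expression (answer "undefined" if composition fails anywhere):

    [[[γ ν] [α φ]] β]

At [γ ν], γ : (e → (e → ((e → t) → (t → t)))) takes ν : e, giving (e → ((e → t) → (t → t))).
At [α φ], φ : (((t → e) → ((e → e) → (e → (t → e)))) → ((e → ((e → t) → (t → t))) → e)) takes α : ((t → e) → ((e → e) → (e → (t → e)))), giving ((e → ((e → t) → (t → t))) → e).
At [[γ ν] [α φ]], [α φ] : ((e → ((e → t) → (t → t))) → e) takes [γ ν] : (e → ((e → t) → (t → t))), giving e.
At [[[γ ν] [α φ]] β], β : (e → (e → (t → t))) takes [[γ ν] [α φ]] : e, giving (e → (t → t)).

(e → (t → t))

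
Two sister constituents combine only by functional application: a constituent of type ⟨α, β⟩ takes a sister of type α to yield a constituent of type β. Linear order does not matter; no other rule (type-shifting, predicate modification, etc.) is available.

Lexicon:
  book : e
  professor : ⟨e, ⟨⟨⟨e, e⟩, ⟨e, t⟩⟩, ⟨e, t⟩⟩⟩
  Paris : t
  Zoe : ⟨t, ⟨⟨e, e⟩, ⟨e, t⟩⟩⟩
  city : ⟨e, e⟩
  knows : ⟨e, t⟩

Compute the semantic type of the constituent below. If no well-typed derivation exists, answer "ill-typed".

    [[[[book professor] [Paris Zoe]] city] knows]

[book professor] — professor of type ⟨e, ⟨⟨⟨e, e⟩, ⟨e, t⟩⟩, ⟨e, t⟩⟩⟩ combines with book of type e: type ⟨⟨⟨e, e⟩, ⟨e, t⟩⟩, ⟨e, t⟩⟩.
[Paris Zoe] — Zoe of type ⟨t, ⟨⟨e, e⟩, ⟨e, t⟩⟩⟩ combines with Paris of type t: type ⟨⟨e, e⟩, ⟨e, t⟩⟩.
[[book professor] [Paris Zoe]] — [book professor] of type ⟨⟨⟨e, e⟩, ⟨e, t⟩⟩, ⟨e, t⟩⟩ combines with [Paris Zoe] of type ⟨⟨e, e⟩, ⟨e, t⟩⟩: type ⟨e, t⟩.
At [[[book professor] [Paris Zoe]] city]: neither ⟨e, t⟩ nor ⟨e, e⟩ can take the other as argument; the node is ill-typed.

ill-typed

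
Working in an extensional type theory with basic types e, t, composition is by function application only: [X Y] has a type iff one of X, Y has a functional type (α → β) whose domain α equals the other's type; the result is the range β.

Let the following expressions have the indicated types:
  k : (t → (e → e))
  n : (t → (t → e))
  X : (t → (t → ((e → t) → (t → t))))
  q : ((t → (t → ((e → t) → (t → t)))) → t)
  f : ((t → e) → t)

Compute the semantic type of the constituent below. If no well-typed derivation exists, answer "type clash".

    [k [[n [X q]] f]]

(e → e)

[X q]: functor q : ((t → (t → ((e → t) → (t → t)))) → t), argument X : (t → (t → ((e → t) → (t → t)))); result t.
[n [X q]]: functor n : (t → (t → e)), argument [X q] : t; result (t → e).
[[n [X q]] f]: functor f : ((t → e) → t), argument [n [X q]] : (t → e); result t.
[k [[n [X q]] f]]: functor k : (t → (e → e)), argument [[n [X q]] f] : t; result (e → e).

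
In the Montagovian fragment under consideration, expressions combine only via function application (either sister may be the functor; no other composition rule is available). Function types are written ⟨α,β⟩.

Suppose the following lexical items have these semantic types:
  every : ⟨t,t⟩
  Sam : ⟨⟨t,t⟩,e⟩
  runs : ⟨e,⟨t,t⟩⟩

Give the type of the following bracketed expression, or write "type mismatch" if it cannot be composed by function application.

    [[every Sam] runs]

[every Sam]: Sam is ⟨⟨t,t⟩,e⟩, every is ⟨t,t⟩; result e.
[[every Sam] runs]: runs is ⟨e,⟨t,t⟩⟩, [every Sam] is e; result ⟨t,t⟩.

⟨t,t⟩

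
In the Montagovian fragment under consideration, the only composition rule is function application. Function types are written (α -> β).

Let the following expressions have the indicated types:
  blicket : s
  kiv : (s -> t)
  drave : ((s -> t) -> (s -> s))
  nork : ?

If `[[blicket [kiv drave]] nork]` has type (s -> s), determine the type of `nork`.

For [[blicket [kiv drave]] nork] to have type (s -> s) with [blicket [kiv drave]] of type s, nork must be the function: nork : (s -> (s -> s)).

(s -> (s -> s))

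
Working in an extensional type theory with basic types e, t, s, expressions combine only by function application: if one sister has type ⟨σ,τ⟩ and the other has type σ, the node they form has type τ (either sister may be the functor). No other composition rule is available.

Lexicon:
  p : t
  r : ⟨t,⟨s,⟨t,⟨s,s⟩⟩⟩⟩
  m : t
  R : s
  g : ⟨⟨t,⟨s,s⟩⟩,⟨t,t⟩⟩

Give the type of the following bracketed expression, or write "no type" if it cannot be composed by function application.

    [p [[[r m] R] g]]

t

[r m]: functor r : ⟨t,⟨s,⟨t,⟨s,s⟩⟩⟩⟩, argument m : t; result ⟨s,⟨t,⟨s,s⟩⟩⟩.
[[r m] R]: functor [r m] : ⟨s,⟨t,⟨s,s⟩⟩⟩, argument R : s; result ⟨t,⟨s,s⟩⟩.
[[[r m] R] g]: functor g : ⟨⟨t,⟨s,s⟩⟩,⟨t,t⟩⟩, argument [[r m] R] : ⟨t,⟨s,s⟩⟩; result ⟨t,t⟩.
[p [[[r m] R] g]]: functor [[[r m] R] g] : ⟨t,t⟩, argument p : t; result t.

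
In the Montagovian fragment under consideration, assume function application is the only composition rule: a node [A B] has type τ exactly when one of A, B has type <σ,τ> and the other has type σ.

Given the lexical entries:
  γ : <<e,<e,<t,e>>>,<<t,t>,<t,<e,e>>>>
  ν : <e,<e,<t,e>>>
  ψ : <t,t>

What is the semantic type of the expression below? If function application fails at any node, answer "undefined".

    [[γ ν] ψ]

[γ ν]: functor γ : <<e,<e,<t,e>>>,<<t,t>,<t,<e,e>>>>, argument ν : <e,<e,<t,e>>>; result <<t,t>,<t,<e,e>>>.
[[γ ν] ψ]: functor [γ ν] : <<t,t>,<t,<e,e>>>, argument ψ : <t,t>; result <t,<e,e>>.

<t,<e,e>>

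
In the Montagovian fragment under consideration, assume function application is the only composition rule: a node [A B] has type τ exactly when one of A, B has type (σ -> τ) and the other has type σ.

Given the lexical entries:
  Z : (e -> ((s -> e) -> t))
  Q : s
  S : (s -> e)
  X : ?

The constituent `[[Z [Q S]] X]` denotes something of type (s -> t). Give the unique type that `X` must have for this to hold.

(((s -> e) -> t) -> (s -> t))

At [[Z [Q S]] X] (required: (s -> t)): [Z [Q S]] is ((s -> e) -> t), which is not a function with range (s -> t); hence X is the functor — type (((s -> e) -> t) -> (s -> t)).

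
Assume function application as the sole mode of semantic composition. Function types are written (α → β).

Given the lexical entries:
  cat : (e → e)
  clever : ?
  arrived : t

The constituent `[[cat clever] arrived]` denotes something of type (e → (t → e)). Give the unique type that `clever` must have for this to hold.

((e → e) → (t → (e → (t → e))))

For [[cat clever] arrived] to have type (e → (t → e)) with arrived of type t, [cat clever] must be the function: [cat clever] : (t → (e → (t → e))).
For [cat clever] to have type (t → (e → (t → e))) with cat of type (e → e), clever must be the function: clever : ((e → e) → (t → (e → (t → e)))).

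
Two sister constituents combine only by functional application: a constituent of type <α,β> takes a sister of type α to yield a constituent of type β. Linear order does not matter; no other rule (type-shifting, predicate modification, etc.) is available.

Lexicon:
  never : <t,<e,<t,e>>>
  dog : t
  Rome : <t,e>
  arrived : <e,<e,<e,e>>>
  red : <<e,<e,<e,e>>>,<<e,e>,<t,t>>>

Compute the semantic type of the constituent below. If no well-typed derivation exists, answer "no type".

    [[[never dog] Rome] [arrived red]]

no type

[never dog]: <t,<e,<t,e>>> applied to t yields <e,<t,e>>.
[[never dog] Rome]: <e,<t,e>> with <t,e> — neither is a function whose domain matches the other; composition fails here.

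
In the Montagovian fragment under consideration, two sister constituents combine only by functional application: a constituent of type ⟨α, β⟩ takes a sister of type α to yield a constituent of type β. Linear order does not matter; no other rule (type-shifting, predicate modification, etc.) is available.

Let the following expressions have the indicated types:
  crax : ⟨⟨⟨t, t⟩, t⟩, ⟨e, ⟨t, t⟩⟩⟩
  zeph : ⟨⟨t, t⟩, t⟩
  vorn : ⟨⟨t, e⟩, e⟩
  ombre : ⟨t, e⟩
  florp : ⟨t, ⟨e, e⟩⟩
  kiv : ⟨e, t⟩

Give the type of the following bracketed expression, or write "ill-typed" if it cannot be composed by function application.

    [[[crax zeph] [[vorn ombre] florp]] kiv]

[crax zeph] — crax of type ⟨⟨⟨t, t⟩, t⟩, ⟨e, ⟨t, t⟩⟩⟩ combines with zeph of type ⟨⟨t, t⟩, t⟩: type ⟨e, ⟨t, t⟩⟩.
[vorn ombre] — vorn of type ⟨⟨t, e⟩, e⟩ combines with ombre of type ⟨t, e⟩: type e.
At [[vorn ombre] florp]: neither e nor ⟨t, ⟨e, e⟩⟩ can take the other as argument; the node is ill-typed.

ill-typed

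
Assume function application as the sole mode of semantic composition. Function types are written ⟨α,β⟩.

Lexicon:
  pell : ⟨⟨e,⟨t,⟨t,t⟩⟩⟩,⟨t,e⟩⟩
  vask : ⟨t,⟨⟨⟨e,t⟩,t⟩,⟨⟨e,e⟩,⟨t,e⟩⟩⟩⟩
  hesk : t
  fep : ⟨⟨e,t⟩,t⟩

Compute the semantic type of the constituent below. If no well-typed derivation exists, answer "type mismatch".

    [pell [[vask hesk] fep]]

At [vask hesk], vask : ⟨t,⟨⟨⟨e,t⟩,t⟩,⟨⟨e,e⟩,⟨t,e⟩⟩⟩⟩ takes hesk : t, giving ⟨⟨⟨e,t⟩,t⟩,⟨⟨e,e⟩,⟨t,e⟩⟩⟩.
At [[vask hesk] fep], [vask hesk] : ⟨⟨⟨e,t⟩,t⟩,⟨⟨e,e⟩,⟨t,e⟩⟩⟩ takes fep : ⟨⟨e,t⟩,t⟩, giving ⟨⟨e,e⟩,⟨t,e⟩⟩.
[pell [[vask hesk] fep]]: ⟨⟨e,⟨t,⟨t,t⟩⟩⟩,⟨t,e⟩⟩ with ⟨⟨e,e⟩,⟨t,e⟩⟩ — neither is a function whose domain matches the other; composition fails here.

type mismatch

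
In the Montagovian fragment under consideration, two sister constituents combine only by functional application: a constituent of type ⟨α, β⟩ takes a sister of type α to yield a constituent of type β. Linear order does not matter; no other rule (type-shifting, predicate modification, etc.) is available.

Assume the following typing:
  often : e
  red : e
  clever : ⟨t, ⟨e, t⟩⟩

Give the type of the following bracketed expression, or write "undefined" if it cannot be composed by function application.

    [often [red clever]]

undefined

[red clever]: e with ⟨t, ⟨e, t⟩⟩ — neither is a function whose domain matches the other; composition fails here.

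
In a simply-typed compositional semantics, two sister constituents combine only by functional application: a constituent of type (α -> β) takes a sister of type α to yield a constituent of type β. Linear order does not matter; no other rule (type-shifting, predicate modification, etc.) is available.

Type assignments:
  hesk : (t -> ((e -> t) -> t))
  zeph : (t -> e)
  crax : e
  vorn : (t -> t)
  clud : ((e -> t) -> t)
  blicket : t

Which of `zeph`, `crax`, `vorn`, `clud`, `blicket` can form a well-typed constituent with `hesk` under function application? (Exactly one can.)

blicket

zeph : (t -> e) — no; hesk wants t, and zeph wants t.
crax : e — no; hesk wants t, and crax wants nothing (atomic).
vorn : (t -> t) — no; hesk wants t, and vorn wants t.
clud : ((e -> t) -> t) — no; hesk wants t, and clud wants (e -> t).
blicket — combines: hesk : (t -> ((e -> t) -> t)) takes blicket : t as argument, giving ((e -> t) -> t).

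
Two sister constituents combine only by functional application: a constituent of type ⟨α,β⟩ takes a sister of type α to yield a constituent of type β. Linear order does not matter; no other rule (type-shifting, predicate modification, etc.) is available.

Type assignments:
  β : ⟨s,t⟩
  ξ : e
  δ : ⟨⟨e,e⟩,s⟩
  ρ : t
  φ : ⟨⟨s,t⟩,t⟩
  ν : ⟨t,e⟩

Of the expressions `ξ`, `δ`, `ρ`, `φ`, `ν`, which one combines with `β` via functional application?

φ

ξ : e — no; β wants s, and ξ wants nothing (atomic).
δ : ⟨⟨e,e⟩,s⟩ — no; β wants s, and δ wants ⟨e,e⟩.
ρ : t — no; β wants s, and ρ wants nothing (atomic).
φ — combines: φ : ⟨⟨s,t⟩,t⟩ takes β : ⟨s,t⟩ as argument, giving t.
ν : ⟨t,e⟩ — no; β wants s, and ν wants t.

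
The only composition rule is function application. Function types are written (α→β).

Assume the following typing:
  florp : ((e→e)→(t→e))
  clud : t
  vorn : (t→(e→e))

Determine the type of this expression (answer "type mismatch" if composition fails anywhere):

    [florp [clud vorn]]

[clud vorn]: vorn is (t→(e→e)), clud is t; result (e→e).
[florp [clud vorn]]: florp is ((e→e)→(t→e)), [clud vorn] is (e→e); result (t→e).

(t→e)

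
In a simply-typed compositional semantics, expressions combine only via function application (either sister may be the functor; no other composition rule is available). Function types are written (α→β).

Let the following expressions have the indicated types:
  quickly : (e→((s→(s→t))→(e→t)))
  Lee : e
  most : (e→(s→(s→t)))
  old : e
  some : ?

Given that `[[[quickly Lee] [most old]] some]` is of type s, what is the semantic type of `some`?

((e→t)→s)

[[[quickly Lee] [most old]] some] is required to be s. [[quickly Lee] [most old]] : (e→t) cannot yield s as functor, so some : ((e→t)→s).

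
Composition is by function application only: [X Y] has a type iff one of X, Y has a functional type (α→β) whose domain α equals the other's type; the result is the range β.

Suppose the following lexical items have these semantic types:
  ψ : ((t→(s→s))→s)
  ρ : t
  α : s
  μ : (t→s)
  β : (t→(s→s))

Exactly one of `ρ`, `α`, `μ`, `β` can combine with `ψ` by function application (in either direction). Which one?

β

ρ : t — does not combine with ψ.
α : s — does not combine with ψ.
μ : (t→s) — does not combine with ψ.
β — combines: ψ : ((t→(s→s))→s) takes β : (t→(s→s)) as argument, giving s.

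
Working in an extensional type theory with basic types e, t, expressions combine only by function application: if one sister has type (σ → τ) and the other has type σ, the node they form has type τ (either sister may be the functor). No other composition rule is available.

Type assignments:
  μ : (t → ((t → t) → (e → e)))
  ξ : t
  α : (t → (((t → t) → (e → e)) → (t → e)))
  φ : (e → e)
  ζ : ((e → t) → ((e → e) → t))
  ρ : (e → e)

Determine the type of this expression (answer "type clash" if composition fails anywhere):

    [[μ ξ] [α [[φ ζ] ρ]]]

type clash

At [μ ξ], μ : (t → ((t → t) → (e → e))) takes ξ : t, giving ((t → t) → (e → e)).
At [φ ζ]: neither (e → e) nor ((e → t) → ((e → e) → t)) can take the other as argument; the node is ill-typed.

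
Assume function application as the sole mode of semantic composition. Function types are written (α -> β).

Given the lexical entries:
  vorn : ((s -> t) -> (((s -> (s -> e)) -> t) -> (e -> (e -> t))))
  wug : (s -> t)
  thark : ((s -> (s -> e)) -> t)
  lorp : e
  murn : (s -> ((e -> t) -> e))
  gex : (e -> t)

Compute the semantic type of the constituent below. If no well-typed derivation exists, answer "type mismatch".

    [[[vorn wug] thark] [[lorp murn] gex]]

[vorn wug]: vorn is ((s -> t) -> (((s -> (s -> e)) -> t) -> (e -> (e -> t)))), wug is (s -> t); result (((s -> (s -> e)) -> t) -> (e -> (e -> t))).
[[vorn wug] thark]: [vorn wug] is (((s -> (s -> e)) -> t) -> (e -> (e -> t))), thark is ((s -> (s -> e)) -> t); result (e -> (e -> t)).
At [lorp murn]: neither e nor (s -> ((e -> t) -> e)) can take the other as argument; the node is ill-typed.

type mismatch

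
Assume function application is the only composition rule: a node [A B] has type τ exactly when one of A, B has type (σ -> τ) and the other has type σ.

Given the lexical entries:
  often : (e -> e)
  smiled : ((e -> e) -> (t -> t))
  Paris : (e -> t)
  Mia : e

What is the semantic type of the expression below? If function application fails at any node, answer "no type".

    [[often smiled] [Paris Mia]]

t

[often smiled] — smiled of type ((e -> e) -> (t -> t)) combines with often of type (e -> e): type (t -> t).
[Paris Mia] — Paris of type (e -> t) combines with Mia of type e: type t.
[[often smiled] [Paris Mia]] — [often smiled] of type (t -> t) combines with [Paris Mia] of type t: type t.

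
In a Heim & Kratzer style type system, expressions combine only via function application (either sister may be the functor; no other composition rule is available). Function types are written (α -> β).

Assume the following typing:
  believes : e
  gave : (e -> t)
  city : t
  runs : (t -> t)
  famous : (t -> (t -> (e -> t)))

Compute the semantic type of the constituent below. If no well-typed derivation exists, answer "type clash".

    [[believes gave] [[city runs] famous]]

[believes gave] — gave of type (e -> t) combines with believes of type e: type t.
[city runs] — runs of type (t -> t) combines with city of type t: type t.
[[city runs] famous] — famous of type (t -> (t -> (e -> t))) combines with [city runs] of type t: type (t -> (e -> t)).
[[believes gave] [[city runs] famous]] — [[city runs] famous] of type (t -> (e -> t)) combines with [believes gave] of type t: type (e -> t).

(e -> t)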